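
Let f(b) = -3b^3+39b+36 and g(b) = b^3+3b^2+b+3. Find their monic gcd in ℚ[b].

b+3

Euclidean algorithm in ℚ[b]:
  -3b^3+39b+36 = (-3)(b^3+3b^2+b+3) + (9b^2+42b+45)
  b^3+3b^2+b+3 = ((1/9)b-5/27)(9b^2+42b+45) + ((34/9)b+34/3)
  9b^2+42b+45 = ((81/34)b+135/34)((34/9)b+34/3) + (0)
Last nonzero remainder: (34/9)b+34/3. Dividing through by 34/9 gives the monic gcd b+3.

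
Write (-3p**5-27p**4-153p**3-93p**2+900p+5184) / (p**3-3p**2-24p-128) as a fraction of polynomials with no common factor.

Apply the Euclidean algorithm:
  -3p**5-27p**4-153p**3-93p**2+900p+5184 = (-3p**2-36p-333)(p**3-3p**2-24p-128) + (-2340p**2-11700p-37440)
  p**3-3p**2-24p-128 = (-(1/2340)p+2/585)(-2340p**2-11700p-37440) + (0)
Last nonzero remainder: -2340p**2-11700p-37440. Dividing through by -2340 gives the monic gcd p**2+5p+16.
Cancel p**2+5p+16 from numerator and denominator to get the reduced form.

(-3p**3-12p**2-45p+324)/(p-8)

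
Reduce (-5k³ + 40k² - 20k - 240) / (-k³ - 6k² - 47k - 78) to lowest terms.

(5k² - 50k + 120)/(k² + 4k + 39)

By polynomial division,
  -5k³ + 40k² - 20k - 240 = (5)(-k³ - 6k² - 47k - 78) + (70k² + 215k + 150)
  -k³ - 6k² - 47k - 78 = (-(1/70)k - 41/980)(70k² + 215k + 150) + (-(7029/196)k - 7029/98)
  70k² + 215k + 150 = (-(13720/7029)k - 4900/2343)(-(7029/196)k - 7029/98) + (0)
Last nonzero remainder: -(7029/196)k - 7029/98. Dividing through by -7029/196 gives the monic gcd k + 2.
Cancel k + 2 from numerator and denominator to get the reduced form.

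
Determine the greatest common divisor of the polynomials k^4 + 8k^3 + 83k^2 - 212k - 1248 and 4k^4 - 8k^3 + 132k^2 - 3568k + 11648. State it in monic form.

Apply the Euclidean algorithm:
  k^4 + 8k^3 + 83k^2 - 212k - 1248 = (1/4)(4k^4 - 8k^3 + 132k^2 - 3568k + 11648) + (10k^3 + 50k^2 + 680k - 4160)
  4k^4 - 8k^3 + 132k^2 - 3568k + 11648 = ((2/5)k - 14/5)(10k^3 + 50k^2 + 680k - 4160) + (0)
Last nonzero remainder: 10k^3 + 50k^2 + 680k - 4160. Dividing through by 10 gives the monic gcd k^3 + 5k^2 + 68k - 416.

k^3 + 5k^2 + 68k - 416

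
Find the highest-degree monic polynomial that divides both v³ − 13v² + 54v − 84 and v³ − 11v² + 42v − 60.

v² − 6v + 12

Euclidean algorithm in ℚ[v]:
  v³ − 13v² + 54v − 84 = (v³ − 11v² + 42v − 60) + (−2v² + 12v − 24)
  v³ − 11v² + 42v − 60 = (−(1/2)v + 5/2)(−2v² + 12v − 24) + (0)
Last nonzero remainder: −2v² + 12v − 24. Dividing through by −2 gives the monic gcd v² − 6v + 12.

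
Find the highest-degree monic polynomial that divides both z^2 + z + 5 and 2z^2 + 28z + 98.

Apply the Euclidean algorithm:
  z^2 + z + 5 = (1/2)(2z^2 + 28z + 98) + (-13z - 44)
  2z^2 + 28z + 98 = (-(2/13)z - 276/169)(-13z - 44) + (4418/169)
  -13z - 44 = (-(2197/4418)z - 3718/2209)(4418/169) + (0)
The last nonzero remainder is the constant 4418/169, so the polynomials are coprime and gcd = 1.

1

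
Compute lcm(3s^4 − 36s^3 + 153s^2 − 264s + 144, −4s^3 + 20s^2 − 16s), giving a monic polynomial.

Euclidean algorithm in ℚ[s]:
  3s^4 − 36s^3 + 153s^2 − 264s + 144 = (−(3/4)s + 21/4)(−4s^3 + 20s^2 − 16s) + (36s^2 − 180s + 144)
  −4s^3 + 20s^2 − 16s = (−(1/9)s)(36s^2 − 180s + 144) + (0)
Last nonzero remainder: 36s^2 − 180s + 144. Dividing through by 36 gives the monic gcd s^2 − 5s + 4.
Then lcm(f, g) = f·g / gcd(f, g); expanding and making the result monic gives the answer.

s^5 − 12s^4 + 51s^3 − 88s^2 + 48s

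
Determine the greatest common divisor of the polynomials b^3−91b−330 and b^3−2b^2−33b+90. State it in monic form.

Apply the Euclidean algorithm:
  b^3−91b−330 = (b^3−2b^2−33b+90) + (2b^2−58b−420)
  b^3−2b^2−33b+90 = ((1/2)b+27/2)(2b^2−58b−420) + (960b+5760)
  2b^2−58b−420 = ((1/480)b−7/96)(960b+5760) + (0)
Last nonzero remainder: 960b+5760. Dividing through by 960 gives the monic gcd b+6.

b+6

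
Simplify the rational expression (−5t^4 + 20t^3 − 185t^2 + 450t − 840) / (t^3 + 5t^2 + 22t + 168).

(−5t^2 + 15t − 30)/(t + 6)

By polynomial division,
  −5t^4 + 20t^3 − 185t^2 + 450t − 840 = (−5t + 45)(t^3 + 5t^2 + 22t + 168) + (−300t^2 + 300t − 8400)
  t^3 + 5t^2 + 22t + 168 = (−(1/300)t − 1/50)(−300t^2 + 300t − 8400) + (0)
Last nonzero remainder: −300t^2 + 300t − 8400. Dividing through by −300 gives the monic gcd t^2 − t + 28.
Cancel t^2 − t + 28 from numerator and denominator to get the reduced form.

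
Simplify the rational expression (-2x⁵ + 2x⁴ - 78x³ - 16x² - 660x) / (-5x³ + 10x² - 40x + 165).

(2x³ - 4x² + 60x)/(5x - 15)

Euclidean algorithm in ℚ[x]:
  -2x⁵ + 2x⁴ - 78x³ - 16x² - 660x = ((2/5)x² + (2/5)x + 66/5)(-5x³ + 10x² - 40x + 165) + (-198x² - 198x - 2178)
  -5x³ + 10x² - 40x + 165 = ((5/198)x - 5/66)(-198x² - 198x - 2178) + (0)
Last nonzero remainder: -198x² - 198x - 2178. Dividing through by -198 gives the monic gcd x² + x + 11.
Cancel x² + x + 11 from numerator and denominator to get the reduced form.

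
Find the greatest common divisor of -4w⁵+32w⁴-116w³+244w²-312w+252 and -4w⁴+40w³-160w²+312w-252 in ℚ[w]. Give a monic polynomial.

w³-7w²+19w-21

Apply the Euclidean algorithm:
  -4w⁵+32w⁴-116w³+244w²-312w+252 = (w+2)(-4w⁴+40w³-160w²+312w-252) + (-36w³+252w²-684w+756)
  -4w⁴+40w³-160w²+312w-252 = ((1/9)w-1/3)(-36w³+252w²-684w+756) + (0)
Last nonzero remainder: -36w³+252w²-684w+756. Dividing through by -36 gives the monic gcd w³-7w²+19w-21.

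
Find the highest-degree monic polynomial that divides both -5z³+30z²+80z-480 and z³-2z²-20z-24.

z-6

By polynomial division,
  -5z³+30z²+80z-480 = (-5)(z³-2z²-20z-24) + (20z²-20z-600)
  z³-2z²-20z-24 = ((1/20)z-1/20)(20z²-20z-600) + (9z-54)
  20z²-20z-600 = ((20/9)z+100/9)(9z-54) + (0)
Last nonzero remainder: 9z-54. Dividing through by 9 gives the monic gcd z-6.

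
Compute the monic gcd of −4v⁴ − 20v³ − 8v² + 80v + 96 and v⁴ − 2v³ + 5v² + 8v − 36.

v² − 4

Euclidean algorithm in ℚ[v]:
  −4v⁴ − 20v³ − 8v² + 80v + 96 = (−4)(v⁴ − 2v³ + 5v² + 8v − 36) + (−28v³ + 12v² + 112v − 48)
  v⁴ − 2v³ + 5v² + 8v − 36 = (−(1/28)v + 11/196)(−28v³ + 12v² + 112v − 48) + ((408/49)v² − 1632/49)
  −28v³ + 12v² + 112v − 48 = (−(343/102)v + 49/34)((408/49)v² − 1632/49) + (0)
Last nonzero remainder: (408/49)v² − 1632/49. Dividing through by 408/49 gives the monic gcd v² − 4.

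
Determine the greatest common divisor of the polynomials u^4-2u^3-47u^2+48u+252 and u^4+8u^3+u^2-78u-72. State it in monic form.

Repeated division with remainder:
  u^4-2u^3-47u^2+48u+252 = (u^4+8u^3+u^2-78u-72) + (-10u^3-48u^2+126u+324)
  u^4+8u^3+u^2-78u-72 = (-(1/10)u-8/25)(-10u^3-48u^2+126u+324) + (-(44/25)u^2-(132/25)u+792/25)
  -10u^3-48u^2+126u+324 = ((125/22)u+225/22)(-(44/25)u^2-(132/25)u+792/25) + (0)
Last nonzero remainder: -(44/25)u^2-(132/25)u+792/25. Dividing through by -44/25 gives the monic gcd u^2+3u-18.

u^2+3u-18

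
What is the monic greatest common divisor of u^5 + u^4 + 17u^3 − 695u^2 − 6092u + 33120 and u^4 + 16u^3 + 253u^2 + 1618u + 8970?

Apply the Euclidean algorithm:
  u^5 + u^4 + 17u^3 − 695u^2 − 6092u + 33120 = (u − 15)(u^4 + 16u^3 + 253u^2 + 1618u + 8970) + (4u^3 + 1482u^2 + 9208u + 167670)
  u^4 + 16u^3 + 253u^2 + 1618u + 8970 = ((1/4)u − 709/8)(4u^3 + 1482u^2 + 9208u + 167670) + ((517173/4)u^2 + (1551519/2)u + 59474895/4)
  4u^3 + 1482u^2 + 9208u + 167670 = ((16/517173)u + 1944/172391)((517173/4)u^2 + (1551519/2)u + 59474895/4) + (0)
Last nonzero remainder: (517173/4)u^2 + (1551519/2)u + 59474895/4. Dividing through by 517173/4 gives the monic gcd u^2 + 6u + 115.

u^2 + 6u + 115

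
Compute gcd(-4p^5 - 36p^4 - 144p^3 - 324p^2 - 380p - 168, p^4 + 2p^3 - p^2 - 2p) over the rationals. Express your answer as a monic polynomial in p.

p^2 + 3p + 2

Apply the Euclidean algorithm:
  -4p^5 - 36p^4 - 144p^3 - 324p^2 - 380p - 168 = (-4p - 28)(p^4 + 2p^3 - p^2 - 2p) + (-92p^3 - 360p^2 - 436p - 168)
  p^4 + 2p^3 - p^2 - 2p = (-(1/92)p + 11/529)(-92p^3 - 360p^2 - 436p - 168) + ((924/529)p^2 + (2772/529)p + 1848/529)
  -92p^3 - 360p^2 - 436p - 168 = (-(12167/231)p - 529/11)((924/529)p^2 + (2772/529)p + 1848/529) + (0)
Last nonzero remainder: (924/529)p^2 + (2772/529)p + 1848/529. Dividing through by 924/529 gives the monic gcd p^2 + 3p + 2.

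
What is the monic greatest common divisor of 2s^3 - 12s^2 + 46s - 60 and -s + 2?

By polynomial division,
  2s^3 - 12s^2 + 46s - 60 = (-2s^2 + 8s - 30)(-s + 2) + (0)
Last nonzero remainder: -s + 2. Dividing through by -1 gives the monic gcd s - 2.

s - 2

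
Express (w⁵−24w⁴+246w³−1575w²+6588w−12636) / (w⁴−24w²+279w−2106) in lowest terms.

Apply the Euclidean algorithm:
  w⁵−24w⁴+246w³−1575w²+6588w−12636 = (w−24)(w⁴−24w²+279w−2106) + (270w³−2430w²+15390w−63180)
  w⁴−24w²+279w−2106 = ((1/270)w+1/30)(270w³−2430w²+15390w−63180) + (0)
Last nonzero remainder: 270w³−2430w²+15390w−63180. Dividing through by 270 gives the monic gcd w³−9w²+57w−234.
Cancel w³−9w²+57w−234 from numerator and denominator to get the reduced form.

(w²−15w+54)/(w+9)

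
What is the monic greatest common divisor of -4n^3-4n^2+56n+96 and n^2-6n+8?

n-4

By polynomial division,
  -4n^3-4n^2+56n+96 = (-4n-28)(n^2-6n+8) + (-80n+320)
  n^2-6n+8 = (-(1/80)n+1/40)(-80n+320) + (0)
Last nonzero remainder: -80n+320. Dividing through by -80 gives the monic gcd n-4.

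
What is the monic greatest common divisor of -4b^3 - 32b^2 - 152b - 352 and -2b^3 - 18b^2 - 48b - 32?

b + 4

By polynomial division,
  -4b^3 - 32b^2 - 152b - 352 = (2)(-2b^3 - 18b^2 - 48b - 32) + (4b^2 - 56b - 288)
  -2b^3 - 18b^2 - 48b - 32 = (-(1/2)b - 23/2)(4b^2 - 56b - 288) + (-836b - 3344)
  4b^2 - 56b - 288 = (-(1/209)b + 18/209)(-836b - 3344) + (0)
Last nonzero remainder: -836b - 3344. Dividing through by -836 gives the monic gcd b + 4.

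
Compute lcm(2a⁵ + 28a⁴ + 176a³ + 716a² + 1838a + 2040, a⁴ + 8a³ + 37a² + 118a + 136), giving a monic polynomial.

a⁶ + 16a⁵ + 116a⁴ + 534a³ + 1635a² + 2858a + 2040

Repeated division with remainder:
  2a⁵ + 28a⁴ + 176a³ + 716a² + 1838a + 2040 = (2a + 12)(a⁴ + 8a³ + 37a² + 118a + 136) + (6a³ + 36a² + 150a + 408)
  a⁴ + 8a³ + 37a² + 118a + 136 = ((1/6)a + 1/3)(6a³ + 36a² + 150a + 408) + (0)
Last nonzero remainder: 6a³ + 36a² + 150a + 408. Dividing through by 6 gives the monic gcd a³ + 6a² + 25a + 68.
Then lcm(f, g) = f·g / gcd(f, g); expanding and making the result monic gives the answer.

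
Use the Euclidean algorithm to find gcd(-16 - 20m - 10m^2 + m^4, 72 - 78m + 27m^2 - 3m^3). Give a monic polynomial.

-4 + m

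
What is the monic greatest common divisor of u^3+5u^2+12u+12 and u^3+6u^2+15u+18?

u^2+3u+6

Euclidean algorithm in ℚ[u]:
  u^3+5u^2+12u+12 = (u^3+6u^2+15u+18) + (-u^2-3u-6)
  u^3+6u^2+15u+18 = (-u-3)(-u^2-3u-6) + (0)
Last nonzero remainder: -u^2-3u-6. Dividing through by -1 gives the monic gcd u^2+3u+6.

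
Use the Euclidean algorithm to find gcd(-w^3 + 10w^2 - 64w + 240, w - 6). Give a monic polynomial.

w - 6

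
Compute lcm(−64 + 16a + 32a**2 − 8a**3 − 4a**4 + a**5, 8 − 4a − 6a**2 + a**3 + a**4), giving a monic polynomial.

64 − 80a − 16a**2 + 40a**3 − 4a**4 − 5a**5 + a**6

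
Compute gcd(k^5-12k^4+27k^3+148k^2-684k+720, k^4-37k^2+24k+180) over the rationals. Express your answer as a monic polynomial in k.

k^2-8k+15

Euclidean algorithm in ℚ[k]:
  k^5-12k^4+27k^3+148k^2-684k+720 = (k-12)(k^4-37k^2+24k+180) + (64k^3-320k^2-576k+2880)
  k^4-37k^2+24k+180 = ((1/64)k+5/64)(64k^3-320k^2-576k+2880) + (-3k^2+24k-45)
  64k^3-320k^2-576k+2880 = (-(64/3)k-64)(-3k^2+24k-45) + (0)
Last nonzero remainder: -3k^2+24k-45. Dividing through by -3 gives the monic gcd k^2-8k+15.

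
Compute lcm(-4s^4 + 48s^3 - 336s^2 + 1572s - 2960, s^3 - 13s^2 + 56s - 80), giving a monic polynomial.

s^5 - 16s^4 + 132s^3 - 729s^2 + 2312s - 2960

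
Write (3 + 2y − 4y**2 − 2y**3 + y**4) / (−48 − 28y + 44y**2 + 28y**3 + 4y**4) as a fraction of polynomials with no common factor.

(−3 − 2y + y**2)/(48 + 28y + 4y**2)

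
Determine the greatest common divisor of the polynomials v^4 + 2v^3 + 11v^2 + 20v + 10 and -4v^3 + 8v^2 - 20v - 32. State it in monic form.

By polynomial division,
  v^4 + 2v^3 + 11v^2 + 20v + 10 = (-(1/4)v - 1)(-4v^3 + 8v^2 - 20v - 32) + (14v^2 - 8v - 22)
  -4v^3 + 8v^2 - 20v - 32 = (-(2/7)v + 20/49)(14v^2 - 8v - 22) + (-(1128/49)v - 1128/49)
  14v^2 - 8v - 22 = (-(343/564)v + 539/564)(-(1128/49)v - 1128/49) + (0)
Last nonzero remainder: -(1128/49)v - 1128/49. Dividing through by -1128/49 gives the monic gcd v + 1.

v + 1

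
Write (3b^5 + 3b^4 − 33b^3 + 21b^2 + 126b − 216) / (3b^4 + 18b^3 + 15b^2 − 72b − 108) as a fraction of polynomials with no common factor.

(b^2 − 3b + 4)/(b + 2)

Euclidean algorithm in ℚ[b]:
  3b^5 + 3b^4 − 33b^3 + 21b^2 + 126b − 216 = (b − 5)(3b^4 + 18b^3 + 15b^2 − 72b − 108) + (42b^3 + 168b^2 − 126b − 756)
  3b^4 + 18b^3 + 15b^2 − 72b − 108 = ((1/14)b + 1/7)(42b^3 + 168b^2 − 126b − 756) + (0)
Last nonzero remainder: 42b^3 + 168b^2 − 126b − 756. Dividing through by 42 gives the monic gcd b^3 + 4b^2 − 3b − 18.
Cancel b^3 + 4b^2 − 3b − 18 from numerator and denominator to get the reduced form.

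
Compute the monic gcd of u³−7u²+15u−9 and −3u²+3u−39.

1

Euclidean algorithm in ℚ[u]:
  u³−7u²+15u−9 = (−(1/3)u+2)(−3u²+3u−39) + (−4u+69)
  −3u²+3u−39 = ((3/4)u+195/16)(−4u+69) + (−14079/16)
  −4u+69 = ((64/14079)u−368/4693)(−14079/16) + (0)
The last nonzero remainder is the constant −14079/16, so the polynomials are coprime and gcd = 1.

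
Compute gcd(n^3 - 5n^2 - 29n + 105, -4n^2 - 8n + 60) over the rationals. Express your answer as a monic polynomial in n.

Apply the Euclidean algorithm:
  n^3 - 5n^2 - 29n + 105 = (-(1/4)n + 7/4)(-4n^2 - 8n + 60) + (0)
Last nonzero remainder: -4n^2 - 8n + 60. Dividing through by -4 gives the monic gcd n^2 + 2n - 15.

n^2 + 2n - 15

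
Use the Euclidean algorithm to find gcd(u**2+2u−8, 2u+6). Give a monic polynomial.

1

By polynomial division,
  u**2+2u−8 = ((1/2)u−1/2)(2u+6) + (−5)
  2u+6 = (−(2/5)u−6/5)(−5) + (0)
The last nonzero remainder is the constant −5, so the polynomials are coprime and gcd = 1.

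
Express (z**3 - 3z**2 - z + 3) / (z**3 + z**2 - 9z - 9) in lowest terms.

(z - 1)/(z + 3)

Apply the Euclidean algorithm:
  z**3 - 3z**2 - z + 3 = (z**3 + z**2 - 9z - 9) + (-4z**2 + 8z + 12)
  z**3 + z**2 - 9z - 9 = (-(1/4)z - 3/4)(-4z**2 + 8z + 12) + (0)
Last nonzero remainder: -4z**2 + 8z + 12. Dividing through by -4 gives the monic gcd z**2 - 2z - 3.
Cancel z**2 - 2z - 3 from numerator and denominator to get the reduced form.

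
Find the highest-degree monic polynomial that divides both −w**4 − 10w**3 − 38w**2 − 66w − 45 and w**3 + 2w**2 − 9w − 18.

w + 3

By polynomial division,
  −w**4 − 10w**3 − 38w**2 − 66w − 45 = (−w − 8)(w**3 + 2w**2 − 9w − 18) + (−31w**2 − 156w − 189)
  w**3 + 2w**2 − 9w − 18 = (−(1/31)w + 94/961)(−31w**2 − 156w − 189) + ((156/961)w + 468/961)
  −31w**2 − 156w − 189 = (−(29791/156)w − 20181/52)((156/961)w + 468/961) + (0)
Last nonzero remainder: (156/961)w + 468/961. Dividing through by 156/961 gives the monic gcd w + 3.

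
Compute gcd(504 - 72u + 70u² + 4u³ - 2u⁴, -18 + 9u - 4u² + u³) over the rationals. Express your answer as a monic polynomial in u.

6 - u + u²

Repeated division with remainder:
  -2u⁴ + 4u³ + 70u² - 72u + 504 = (-2u - 4)(u³ - 4u² + 9u - 18) + (72u² - 72u + 432)
  u³ - 4u² + 9u - 18 = ((1/72)u - 1/24)(72u² - 72u + 432) + (0)
Last nonzero remainder: 72u² - 72u + 432. Dividing through by 72 gives the monic gcd u² - u + 6.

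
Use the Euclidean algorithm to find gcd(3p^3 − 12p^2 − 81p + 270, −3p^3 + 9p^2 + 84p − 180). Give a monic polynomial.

p^2 − p − 30

Repeated division with remainder:
  3p^3 − 12p^2 − 81p + 270 = (−1)(−3p^3 + 9p^2 + 84p − 180) + (−3p^2 + 3p + 90)
  −3p^3 + 9p^2 + 84p − 180 = (p − 2)(−3p^2 + 3p + 90) + (0)
Last nonzero remainder: −3p^2 + 3p + 90. Dividing through by −3 gives the monic gcd p^2 − p − 30.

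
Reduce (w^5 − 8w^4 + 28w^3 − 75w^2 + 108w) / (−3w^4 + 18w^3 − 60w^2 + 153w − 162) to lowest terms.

(−w^2 + 4w)/(3w − 6)

By polynomial division,
  w^5 − 8w^4 + 28w^3 − 75w^2 + 108w = (−(1/3)w + 2/3)(−3w^4 + 18w^3 − 60w^2 + 153w − 162) + (−4w^3 + 16w^2 − 48w + 108)
  −3w^4 + 18w^3 − 60w^2 + 153w − 162 = ((3/4)w − 3/2)(−4w^3 + 16w^2 − 48w + 108) + (0)
Last nonzero remainder: −4w^3 + 16w^2 − 48w + 108. Dividing through by −4 gives the monic gcd w^3 − 4w^2 + 12w − 27.
Cancel w^3 − 4w^2 + 12w − 27 from numerator and denominator to get the reduced form.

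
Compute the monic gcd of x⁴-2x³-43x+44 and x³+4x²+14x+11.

Repeated division with remainder:
  x⁴-2x³-43x+44 = (x-6)(x³+4x²+14x+11) + (10x²+30x+110)
  x³+4x²+14x+11 = ((1/10)x+1/10)(10x²+30x+110) + (0)
Last nonzero remainder: 10x²+30x+110. Dividing through by 10 gives the monic gcd x²+3x+11.

x²+3x+11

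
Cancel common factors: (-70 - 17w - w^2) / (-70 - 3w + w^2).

(-10 - w)/(-10 + w)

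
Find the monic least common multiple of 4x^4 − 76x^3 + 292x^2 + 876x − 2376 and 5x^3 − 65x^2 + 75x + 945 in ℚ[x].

Repeated division with remainder:
  4x^4 − 76x^3 + 292x^2 + 876x − 2376 = ((4/5)x − 24/5)(5x^3 − 65x^2 + 75x + 945) + (−80x^2 + 480x + 2160)
  5x^3 − 65x^2 + 75x + 945 = (−(1/16)x + 7/16)(−80x^2 + 480x + 2160) + (0)
Last nonzero remainder: −80x^2 + 480x + 2160. Dividing through by −80 gives the monic gcd x^2 − 6x − 27.
Then lcm(f, g) = f·g / gcd(f, g); expanding and making the result monic gives the answer.

x^5 − 26x^4 + 206x^3 − 292x^2 − 2127x + 4158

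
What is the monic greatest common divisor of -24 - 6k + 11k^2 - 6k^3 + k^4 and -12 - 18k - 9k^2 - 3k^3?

Apply the Euclidean algorithm:
  k^4 - 6k^3 + 11k^2 - 6k - 24 = (-(1/3)k + 3)(-3k^3 - 9k^2 - 18k - 12) + (32k^2 + 44k + 12)
  -3k^3 - 9k^2 - 18k - 12 = (-(3/32)k - 39/256)(32k^2 + 44k + 12) + (-(651/64)k - 651/64)
  32k^2 + 44k + 12 = (-(2048/651)k - 256/217)(-(651/64)k - 651/64) + (0)
Last nonzero remainder: -(651/64)k - 651/64. Dividing through by -651/64 gives the monic gcd k + 1.

1 + k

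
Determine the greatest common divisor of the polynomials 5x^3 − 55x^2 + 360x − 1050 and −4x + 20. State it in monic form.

x − 5

Repeated division with remainder:
  5x^3 − 55x^2 + 360x − 1050 = (−(5/4)x^2 + (15/2)x − 105/2)(−4x + 20) + (0)
Last nonzero remainder: −4x + 20. Dividing through by −4 gives the monic gcd x − 5.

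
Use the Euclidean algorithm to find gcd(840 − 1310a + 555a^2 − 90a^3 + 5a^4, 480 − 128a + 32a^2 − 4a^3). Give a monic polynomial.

−6 + a

By polynomial division,
  5a^4 − 90a^3 + 555a^2 − 1310a + 840 = (−(5/4)a + 25/2)(−4a^3 + 32a^2 − 128a + 480) + (−5a^2 + 890a − 5160)
  −4a^3 + 32a^2 − 128a + 480 = ((4/5)a + 136)(−5a^2 + 890a − 5160) + (−117040a + 702240)
  −5a^2 + 890a − 5160 = ((1/23408)a − 43/5852)(−117040a + 702240) + (0)
Last nonzero remainder: −117040a + 702240. Dividing through by −117040 gives the monic gcd a − 6.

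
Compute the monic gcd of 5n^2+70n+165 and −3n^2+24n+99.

Euclidean algorithm in ℚ[n]:
  5n^2+70n+165 = (−5/3)(−3n^2+24n+99) + (110n+330)
  −3n^2+24n+99 = (−(3/110)n+3/10)(110n+330) + (0)
Last nonzero remainder: 110n+330. Dividing through by 110 gives the monic gcd n+3.

n+3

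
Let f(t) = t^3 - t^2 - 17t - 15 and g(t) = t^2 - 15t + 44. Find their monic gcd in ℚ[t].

1

Repeated division with remainder:
  t^3 - t^2 - 17t - 15 = (t + 14)(t^2 - 15t + 44) + (149t - 631)
  t^2 - 15t + 44 = ((1/149)t - 1604/22201)(149t - 631) + (-35280/22201)
  149t - 631 = (-(3307949/35280)t + 14008831/35280)(-35280/22201) + (0)
The last nonzero remainder is the constant -35280/22201, so the polynomials are coprime and gcd = 1.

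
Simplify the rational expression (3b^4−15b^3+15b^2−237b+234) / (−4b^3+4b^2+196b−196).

(−3b^3+12b^2−3b+234)/(4b^2−196)

Apply the Euclidean algorithm:
  3b^4−15b^3+15b^2−237b+234 = (−(3/4)b+3)(−4b^3+4b^2+196b−196) + (150b^2−972b+822)
  −4b^3+4b^2+196b−196 = (−(2/75)b−274/1875)(150b^2−972b+822) + ((47424/625)b−47424/625)
  150b^2−972b+822 = ((15625/7904)b−85625/7904)((47424/625)b−47424/625) + (0)
Last nonzero remainder: (47424/625)b−47424/625. Dividing through by 47424/625 gives the monic gcd b−1.
Cancel b−1 from numerator and denominator to get the reduced form.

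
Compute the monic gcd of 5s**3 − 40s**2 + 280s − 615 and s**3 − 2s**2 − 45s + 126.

s − 3

Euclidean algorithm in ℚ[s]:
  5s**3 − 40s**2 + 280s − 615 = (5)(s**3 − 2s**2 − 45s + 126) + (−30s**2 + 505s − 1245)
  s**3 − 2s**2 − 45s + 126 = (−(1/30)s − 89/180)(−30s**2 + 505s − 1245) + ((5875/36)s − 5875/12)
  −30s**2 + 505s − 1245 = (−(216/1175)s + 2988/1175)((5875/36)s − 5875/12) + (0)
Last nonzero remainder: (5875/36)s − 5875/12. Dividing through by 5875/36 gives the monic gcd s − 3.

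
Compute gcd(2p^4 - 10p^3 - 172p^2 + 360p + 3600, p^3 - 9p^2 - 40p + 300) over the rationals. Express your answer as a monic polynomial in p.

p^2 - 4p - 60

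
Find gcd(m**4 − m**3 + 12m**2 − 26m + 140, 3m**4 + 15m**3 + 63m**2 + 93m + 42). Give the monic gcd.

m**2 + 3m + 14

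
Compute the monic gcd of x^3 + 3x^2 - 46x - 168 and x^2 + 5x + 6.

1

Apply the Euclidean algorithm:
  x^3 + 3x^2 - 46x - 168 = (x - 2)(x^2 + 5x + 6) + (-42x - 156)
  x^2 + 5x + 6 = (-(1/42)x - 3/98)(-42x - 156) + (60/49)
  -42x - 156 = (-(343/10)x - 637/5)(60/49) + (0)
The last nonzero remainder is the constant 60/49, so the polynomials are coprime and gcd = 1.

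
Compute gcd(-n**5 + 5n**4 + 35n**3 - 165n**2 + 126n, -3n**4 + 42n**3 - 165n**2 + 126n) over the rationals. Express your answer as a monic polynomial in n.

Apply the Euclidean algorithm:
  -n**5 + 5n**4 + 35n**3 - 165n**2 + 126n = ((1/3)n + 3)(-3n**4 + 42n**3 - 165n**2 + 126n) + (-36n**3 + 288n**2 - 252n)
  -3n**4 + 42n**3 - 165n**2 + 126n = ((1/12)n - 1/2)(-36n**3 + 288n**2 - 252n) + (0)
Last nonzero remainder: -36n**3 + 288n**2 - 252n. Dividing through by -36 gives the monic gcd n**3 - 8n**2 + 7n.

n**3 - 8n**2 + 7n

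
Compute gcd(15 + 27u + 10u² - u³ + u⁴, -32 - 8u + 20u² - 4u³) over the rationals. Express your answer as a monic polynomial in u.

Repeated division with remainder:
  u⁴ - u³ + 10u² + 27u + 15 = (-(1/4)u - 1)(-4u³ + 20u² - 8u - 32) + (28u² + 11u - 17)
  -4u³ + 20u² - 8u - 32 = (-(1/7)u + 151/196)(28u² + 11u - 17) + (-(3705/196)u - 3705/196)
  28u² + 11u - 17 = (-(5488/3705)u + 3332/3705)(-(3705/196)u - 3705/196) + (0)
Last nonzero remainder: -(3705/196)u - 3705/196. Dividing through by -3705/196 gives the monic gcd u + 1.

1 + u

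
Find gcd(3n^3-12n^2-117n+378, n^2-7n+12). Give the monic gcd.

n-3

By polynomial division,
  3n^3-12n^2-117n+378 = (3n+9)(n^2-7n+12) + (-90n+270)
  n^2-7n+12 = (-(1/90)n+2/45)(-90n+270) + (0)
Last nonzero remainder: -90n+270. Dividing through by -90 gives the monic gcd n-3.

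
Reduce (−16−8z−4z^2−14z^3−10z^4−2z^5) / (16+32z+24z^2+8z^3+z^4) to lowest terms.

(−2+2z−2z^2)/(2+z)

Euclidean algorithm in ℚ[z]:
  −2z^5−10z^4−14z^3−4z^2−8z−16 = (−2z+6)(z^4+8z^3+24z^2+32z+16) + (−14z^3−84z^2−168z−112)
  z^4+8z^3+24z^2+32z+16 = (−(1/14)z−1/7)(−14z^3−84z^2−168z−112) + (0)
Last nonzero remainder: −14z^3−84z^2−168z−112. Dividing through by −14 gives the monic gcd z^3+6z^2+12z+8.
Cancel z^3+6z^2+12z+8 from numerator and denominator to get the reduced form.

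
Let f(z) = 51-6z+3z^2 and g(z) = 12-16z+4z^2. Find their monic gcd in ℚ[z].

1

Repeated division with remainder:
  3z^2-6z+51 = (3/4)(4z^2-16z+12) + (6z+42)
  4z^2-16z+12 = ((2/3)z-22/3)(6z+42) + (320)
  6z+42 = ((3/160)z+21/160)(320) + (0)
The last nonzero remainder is the constant 320, so the polynomials are coprime and gcd = 1.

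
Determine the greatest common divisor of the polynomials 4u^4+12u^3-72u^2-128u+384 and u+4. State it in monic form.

u+4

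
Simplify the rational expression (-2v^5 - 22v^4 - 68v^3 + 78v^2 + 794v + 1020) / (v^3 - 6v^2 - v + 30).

Apply the Euclidean algorithm:
  -2v^5 - 22v^4 - 68v^3 + 78v^2 + 794v + 1020 = (-2v^2 - 34v - 274)(v^3 - 6v^2 - v + 30) + (-1540v^2 + 1540v + 9240)
  v^3 - 6v^2 - v + 30 = (-(1/1540)v + 1/308)(-1540v^2 + 1540v + 9240) + (0)
Last nonzero remainder: -1540v^2 + 1540v + 9240. Dividing through by -1540 gives the monic gcd v^2 - v - 6.
Cancel v^2 - v - 6 from numerator and denominator to get the reduced form.

(-2v^3 - 24v^2 - 104v - 170)/(v - 5)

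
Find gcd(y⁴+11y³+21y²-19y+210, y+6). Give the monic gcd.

y+6

By polynomial division,
  y⁴+11y³+21y²-19y+210 = (y³+5y²-9y+35)(y+6) + (0)
The last nonzero remainder y+6 is already monic.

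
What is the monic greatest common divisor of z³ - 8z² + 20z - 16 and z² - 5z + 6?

z - 2

By polynomial division,
  z³ - 8z² + 20z - 16 = (z - 3)(z² - 5z + 6) + (-z + 2)
  z² - 5z + 6 = (-z + 3)(-z + 2) + (0)
Last nonzero remainder: -z + 2. Dividing through by -1 gives the monic gcd z - 2.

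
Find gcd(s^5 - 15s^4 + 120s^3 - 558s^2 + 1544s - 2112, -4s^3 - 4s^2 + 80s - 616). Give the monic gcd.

Repeated division with remainder:
  s^5 - 15s^4 + 120s^3 - 558s^2 + 1544s - 2112 = (-(1/4)s^2 + 4s - 39)(-4s^3 - 4s^2 + 80s - 616) + (-1188s^2 + 7128s - 26136)
  -4s^3 - 4s^2 + 80s - 616 = ((1/297)s + 7/297)(-1188s^2 + 7128s - 26136) + (0)
Last nonzero remainder: -1188s^2 + 7128s - 26136. Dividing through by -1188 gives the monic gcd s^2 - 6s + 22.

s^2 - 6s + 22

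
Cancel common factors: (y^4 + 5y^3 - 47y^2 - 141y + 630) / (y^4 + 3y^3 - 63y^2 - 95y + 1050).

By polynomial division,
  y^4 + 5y^3 - 47y^2 - 141y + 630 = (y^4 + 3y^3 - 63y^2 - 95y + 1050) + (2y^3 + 16y^2 - 46y - 420)
  y^4 + 3y^3 - 63y^2 - 95y + 1050 = ((1/2)y - 5/2)(2y^3 + 16y^2 - 46y - 420) + (0)
Last nonzero remainder: 2y^3 + 16y^2 - 46y - 420. Dividing through by 2 gives the monic gcd y^3 + 8y^2 - 23y - 210.
Cancel y^3 + 8y^2 - 23y - 210 from numerator and denominator to get the reduced form.

(y - 3)/(y - 5)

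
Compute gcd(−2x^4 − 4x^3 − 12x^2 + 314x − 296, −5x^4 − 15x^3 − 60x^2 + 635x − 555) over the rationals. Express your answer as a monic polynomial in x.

x^3 + 6x^2 + 30x − 37

Apply the Euclidean algorithm:
  −2x^4 − 4x^3 − 12x^2 + 314x − 296 = (2/5)(−5x^4 − 15x^3 − 60x^2 + 635x − 555) + (2x^3 + 12x^2 + 60x − 74)
  −5x^4 − 15x^3 − 60x^2 + 635x − 555 = (−(5/2)x + 15/2)(2x^3 + 12x^2 + 60x − 74) + (0)
Last nonzero remainder: 2x^3 + 12x^2 + 60x − 74. Dividing through by 2 gives the monic gcd x^3 + 6x^2 + 30x − 37.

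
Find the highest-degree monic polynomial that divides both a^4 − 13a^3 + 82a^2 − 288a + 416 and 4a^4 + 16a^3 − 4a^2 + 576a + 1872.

a^2 − 5a + 26

Apply the Euclidean algorithm:
  a^4 − 13a^3 + 82a^2 − 288a + 416 = (1/4)(4a^4 + 16a^3 − 4a^2 + 576a + 1872) + (−17a^3 + 83a^2 − 432a − 52)
  4a^4 + 16a^3 − 4a^2 + 576a + 1872 = (−(4/17)a − 604/289)(−17a^3 + 83a^2 − 432a − 52) + ((19600/289)a^2 − (98000/289)a + 509600/289)
  −17a^3 + 83a^2 − 432a − 52 = (−(4913/19600)a − 289/9800)((19600/289)a^2 − (98000/289)a + 509600/289) + (0)
Last nonzero remainder: (19600/289)a^2 − (98000/289)a + 509600/289. Dividing through by 19600/289 gives the monic gcd a^2 − 5a + 26.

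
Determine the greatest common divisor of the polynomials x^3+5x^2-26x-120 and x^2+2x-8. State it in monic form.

x+4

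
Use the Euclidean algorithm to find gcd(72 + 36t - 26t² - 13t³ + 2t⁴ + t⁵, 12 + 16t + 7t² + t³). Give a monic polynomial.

12 + 16t + 7t² + t³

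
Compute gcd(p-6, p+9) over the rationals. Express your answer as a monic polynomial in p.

Euclidean algorithm in ℚ[p]:
  p-6 = (p+9) + (-15)
  p+9 = (-(1/15)p-3/5)(-15) + (0)
The last nonzero remainder is the constant -15, so the polynomials are coprime and gcd = 1.

1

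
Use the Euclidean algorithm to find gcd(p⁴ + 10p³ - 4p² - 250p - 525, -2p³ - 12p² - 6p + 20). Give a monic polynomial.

p + 5

Euclidean algorithm in ℚ[p]:
  p⁴ + 10p³ - 4p² - 250p - 525 = (-(1/2)p - 2)(-2p³ - 12p² - 6p + 20) + (-31p² - 252p - 485)
  -2p³ - 12p² - 6p + 20 = ((2/31)p - 132/961)(-31p² - 252p - 485) + (-(8960/961)p - 44800/961)
  -31p² - 252p - 485 = ((29791/8960)p + 93217/8960)(-(8960/961)p - 44800/961) + (0)
Last nonzero remainder: -(8960/961)p - 44800/961. Dividing through by -8960/961 gives the monic gcd p + 5.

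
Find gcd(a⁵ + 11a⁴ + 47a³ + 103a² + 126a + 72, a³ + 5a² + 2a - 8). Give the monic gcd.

a² + 6a + 8

Repeated division with remainder:
  a⁵ + 11a⁴ + 47a³ + 103a² + 126a + 72 = (a² + 6a + 15)(a³ + 5a² + 2a - 8) + (24a² + 144a + 192)
  a³ + 5a² + 2a - 8 = ((1/24)a - 1/24)(24a² + 144a + 192) + (0)
Last nonzero remainder: 24a² + 144a + 192. Dividing through by 24 gives the monic gcd a² + 6a + 8.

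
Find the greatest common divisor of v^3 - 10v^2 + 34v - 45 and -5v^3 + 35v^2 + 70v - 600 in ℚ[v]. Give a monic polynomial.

Repeated division with remainder:
  v^3 - 10v^2 + 34v - 45 = (-1/5)(-5v^3 + 35v^2 + 70v - 600) + (-3v^2 + 48v - 165)
  -5v^3 + 35v^2 + 70v - 600 = ((5/3)v + 15)(-3v^2 + 48v - 165) + (-375v + 1875)
  -3v^2 + 48v - 165 = ((1/125)v - 11/125)(-375v + 1875) + (0)
Last nonzero remainder: -375v + 1875. Dividing through by -375 gives the monic gcd v - 5.

v - 5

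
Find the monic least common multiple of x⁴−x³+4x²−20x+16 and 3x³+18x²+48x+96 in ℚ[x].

Repeated division with remainder:
  x⁴−x³+4x²−20x+16 = ((1/3)x−7/3)(3x³+18x²+48x+96) + (30x²+60x+240)
  3x³+18x²+48x+96 = ((1/10)x+2/5)(30x²+60x+240) + (0)
Last nonzero remainder: 30x²+60x+240. Dividing through by 30 gives the monic gcd x²+2x+8.
Then lcm(f, g) = f·g / gcd(f, g); expanding and making the result monic gives the answer.

x⁵+3x⁴−4x²−64x+64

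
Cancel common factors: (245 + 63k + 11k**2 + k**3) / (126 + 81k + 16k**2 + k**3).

(35 + 4k + k**2)/(18 + 9k + k**2)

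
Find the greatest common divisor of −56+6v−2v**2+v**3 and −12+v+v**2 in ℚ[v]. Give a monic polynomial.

By polynomial division,
  v**3−2v**2+6v−56 = (v−3)(v**2+v−12) + (21v−92)
  v**2+v−12 = ((1/21)v+113/441)(21v−92) + (5104/441)
  21v−92 = ((9261/5104)v−10143/1276)(5104/441) + (0)
The last nonzero remainder is the constant 5104/441, so the polynomials are coprime and gcd = 1.

1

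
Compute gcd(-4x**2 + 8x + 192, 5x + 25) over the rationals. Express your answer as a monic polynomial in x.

Apply the Euclidean algorithm:
  -4x**2 + 8x + 192 = (-(4/5)x + 28/5)(5x + 25) + (52)
  5x + 25 = ((5/52)x + 25/52)(52) + (0)
The last nonzero remainder is the constant 52, so the polynomials are coprime and gcd = 1.

1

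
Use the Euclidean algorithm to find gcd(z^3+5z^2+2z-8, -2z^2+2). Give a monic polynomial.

z-1

By polynomial division,
  z^3+5z^2+2z-8 = (-(1/2)z-5/2)(-2z^2+2) + (3z-3)
  -2z^2+2 = (-(2/3)z-2/3)(3z-3) + (0)
Last nonzero remainder: 3z-3. Dividing through by 3 gives the monic gcd z-1.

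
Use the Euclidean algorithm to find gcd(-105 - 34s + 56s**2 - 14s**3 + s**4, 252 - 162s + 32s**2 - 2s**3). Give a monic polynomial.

21 - 10s + s**2

By polynomial division,
  s**4 - 14s**3 + 56s**2 - 34s - 105 = (-(1/2)s - 1)(-2s**3 + 32s**2 - 162s + 252) + (7s**2 - 70s + 147)
  -2s**3 + 32s**2 - 162s + 252 = (-(2/7)s + 12/7)(7s**2 - 70s + 147) + (0)
Last nonzero remainder: 7s**2 - 70s + 147. Dividing through by 7 gives the monic gcd s**2 - 10s + 21.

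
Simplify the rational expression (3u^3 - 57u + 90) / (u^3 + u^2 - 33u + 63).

(3u^2 + 9u - 30)/(u^2 + 4u - 21)

Euclidean algorithm in ℚ[u]:
  3u^3 - 57u + 90 = (3)(u^3 + u^2 - 33u + 63) + (-3u^2 + 42u - 99)
  u^3 + u^2 - 33u + 63 = (-(1/3)u - 5)(-3u^2 + 42u - 99) + (144u - 432)
  -3u^2 + 42u - 99 = (-(1/48)u + 11/48)(144u - 432) + (0)
Last nonzero remainder: 144u - 432. Dividing through by 144 gives the monic gcd u - 3.
Cancel u - 3 from numerator and denominator to get the reduced form.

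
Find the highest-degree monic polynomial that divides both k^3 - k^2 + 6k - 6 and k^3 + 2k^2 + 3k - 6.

k - 1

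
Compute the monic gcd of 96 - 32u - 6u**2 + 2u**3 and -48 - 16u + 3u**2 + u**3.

-16 + u**2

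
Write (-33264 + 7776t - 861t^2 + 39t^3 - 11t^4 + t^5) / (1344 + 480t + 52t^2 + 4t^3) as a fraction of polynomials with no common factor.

(-396 + 135t - 20t^2 + t^3)/(16 + 4t)

By polynomial division,
  t^5 - 11t^4 + 39t^3 - 861t^2 + 7776t - 33264 = ((1/4)t^2 - 6t + 231/4)(4t^3 + 52t^2 + 480t + 1344) + (-1320t^2 - 11880t - 110880)
  4t^3 + 52t^2 + 480t + 1344 = (-(1/330)t - 2/165)(-1320t^2 - 11880t - 110880) + (0)
Last nonzero remainder: -1320t^2 - 11880t - 110880. Dividing through by -1320 gives the monic gcd t^2 + 9t + 84.
Cancel t^2 + 9t + 84 from numerator and denominator to get the reduced form.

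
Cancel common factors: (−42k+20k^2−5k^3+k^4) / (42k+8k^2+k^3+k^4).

(−3+k)/(3+k)

Euclidean algorithm in ℚ[k]:
  k^4−5k^3+20k^2−42k = (k^4+k^3+8k^2+42k) + (−6k^3+12k^2−84k)
  k^4+k^3+8k^2+42k = (−(1/6)k−1/2)(−6k^3+12k^2−84k) + (0)
Last nonzero remainder: −6k^3+12k^2−84k. Dividing through by −6 gives the monic gcd k^3−2k^2+14k.
Cancel k^3−2k^2+14k from numerator and denominator to get the reduced form.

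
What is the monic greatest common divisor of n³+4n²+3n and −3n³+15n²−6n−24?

n+1

Apply the Euclidean algorithm:
  n³+4n²+3n = (−1/3)(−3n³+15n²−6n−24) + (9n²+n−8)
  −3n³+15n²−6n−24 = (−(1/3)n+46/27)(9n²+n−8) + (−(280/27)n−280/27)
  9n²+n−8 = (−(243/280)n+27/35)(−(280/27)n−280/27) + (0)
Last nonzero remainder: −(280/27)n−280/27. Dividing through by −280/27 gives the monic gcd n+1.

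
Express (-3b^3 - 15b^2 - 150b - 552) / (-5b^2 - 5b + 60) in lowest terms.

(3b^2 + 3b + 138)/(5b - 15)

Apply the Euclidean algorithm:
  -3b^3 - 15b^2 - 150b - 552 = ((3/5)b + 12/5)(-5b^2 - 5b + 60) + (-174b - 696)
  -5b^2 - 5b + 60 = ((5/174)b - 5/58)(-174b - 696) + (0)
Last nonzero remainder: -174b - 696. Dividing through by -174 gives the monic gcd b + 4.
Cancel b + 4 from numerator and denominator to get the reduced form.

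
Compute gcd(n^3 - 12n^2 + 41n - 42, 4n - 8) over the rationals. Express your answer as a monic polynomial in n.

n - 2

Repeated division with remainder:
  n^3 - 12n^2 + 41n - 42 = ((1/4)n^2 - (5/2)n + 21/4)(4n - 8) + (0)
Last nonzero remainder: 4n - 8. Dividing through by 4 gives the monic gcd n - 2.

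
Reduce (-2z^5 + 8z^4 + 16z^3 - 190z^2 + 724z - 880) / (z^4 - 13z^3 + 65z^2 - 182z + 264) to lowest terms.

(-2z^2 - 6z + 20)/(z - 6)

Apply the Euclidean algorithm:
  -2z^5 + 8z^4 + 16z^3 - 190z^2 + 724z - 880 = (-2z - 18)(z^4 - 13z^3 + 65z^2 - 182z + 264) + (-88z^3 + 616z^2 - 2024z + 3872)
  z^4 - 13z^3 + 65z^2 - 182z + 264 = (-(1/88)z + 3/44)(-88z^3 + 616z^2 - 2024z + 3872) + (0)
Last nonzero remainder: -88z^3 + 616z^2 - 2024z + 3872. Dividing through by -88 gives the monic gcd z^3 - 7z^2 + 23z - 44.
Cancel z^3 - 7z^2 + 23z - 44 from numerator and denominator to get the reduced form.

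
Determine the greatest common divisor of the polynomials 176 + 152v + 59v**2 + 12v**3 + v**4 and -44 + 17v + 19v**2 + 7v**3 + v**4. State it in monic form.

By polynomial division,
  v**4 + 12v**3 + 59v**2 + 152v + 176 = (v**4 + 7v**3 + 19v**2 + 17v - 44) + (5v**3 + 40v**2 + 135v + 220)
  v**4 + 7v**3 + 19v**2 + 17v - 44 = ((1/5)v - 1/5)(5v**3 + 40v**2 + 135v + 220) + (0)
Last nonzero remainder: 5v**3 + 40v**2 + 135v + 220. Dividing through by 5 gives the monic gcd v**3 + 8v**2 + 27v + 44.

44 + 27v + 8v**2 + v**3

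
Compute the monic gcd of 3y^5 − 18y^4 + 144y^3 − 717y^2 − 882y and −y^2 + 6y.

By polynomial division,
  3y^5 − 18y^4 + 144y^3 − 717y^2 − 882y = (−3y^3 − 144y − 147)(−y^2 + 6y) + (0)
Last nonzero remainder: −y^2 + 6y. Dividing through by −1 gives the monic gcd y^2 − 6y.

y^2 − 6y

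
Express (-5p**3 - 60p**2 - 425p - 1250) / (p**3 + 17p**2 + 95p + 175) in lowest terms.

Repeated division with remainder:
  -5p**3 - 60p**2 - 425p - 1250 = (-5)(p**3 + 17p**2 + 95p + 175) + (25p**2 + 50p - 375)
  p**3 + 17p**2 + 95p + 175 = ((1/25)p + 3/5)(25p**2 + 50p - 375) + (80p + 400)
  25p**2 + 50p - 375 = ((5/16)p - 15/16)(80p + 400) + (0)
Last nonzero remainder: 80p + 400. Dividing through by 80 gives the monic gcd p + 5.
Cancel p + 5 from numerator and denominator to get the reduced form.

(-5p**2 - 35p - 250)/(p**2 + 12p + 35)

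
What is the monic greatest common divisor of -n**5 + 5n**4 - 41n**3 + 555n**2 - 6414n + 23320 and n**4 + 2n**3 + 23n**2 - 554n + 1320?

Apply the Euclidean algorithm:
  -n**5 + 5n**4 - 41n**3 + 555n**2 - 6414n + 23320 = (-n + 7)(n**4 + 2n**3 + 23n**2 - 554n + 1320) + (-32n**3 - 160n**2 - 1216n + 14080)
  n**4 + 2n**3 + 23n**2 - 554n + 1320 = (-(1/32)n + 3/32)(-32n**3 - 160n**2 - 1216n + 14080) + (0)
Last nonzero remainder: -32n**3 - 160n**2 - 1216n + 14080. Dividing through by -32 gives the monic gcd n**3 + 5n**2 + 38n - 440.

n**3 + 5n**2 + 38n - 440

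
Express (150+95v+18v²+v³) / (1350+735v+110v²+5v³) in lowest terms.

Repeated division with remainder:
  v³+18v²+95v+150 = (1/5)(5v³+110v²+735v+1350) + (-4v²-52v-120)
  5v³+110v²+735v+1350 = (-(5/4)v-45/4)(-4v²-52v-120) + (0)
Last nonzero remainder: -4v²-52v-120. Dividing through by -4 gives the monic gcd v²+13v+30.
Cancel v²+13v+30 from numerator and denominator to get the reduced form.

(5+v)/(45+5v)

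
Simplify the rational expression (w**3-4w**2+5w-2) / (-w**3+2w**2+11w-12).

Apply the Euclidean algorithm:
  w**3-4w**2+5w-2 = (-1)(-w**3+2w**2+11w-12) + (-2w**2+16w-14)
  -w**3+2w**2+11w-12 = ((1/2)w+3)(-2w**2+16w-14) + (-30w+30)
  -2w**2+16w-14 = ((1/15)w-7/15)(-30w+30) + (0)
Last nonzero remainder: -30w+30. Dividing through by -30 gives the monic gcd w-1.
Cancel w-1 from numerator and denominator to get the reduced form.

(-w**2+3w-2)/(w**2-w-12)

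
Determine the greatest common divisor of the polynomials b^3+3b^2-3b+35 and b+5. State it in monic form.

b+5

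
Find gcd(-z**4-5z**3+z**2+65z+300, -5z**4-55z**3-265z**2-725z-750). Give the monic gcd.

z**3+9z**2+35z+75

Apply the Euclidean algorithm:
  -z**4-5z**3+z**2+65z+300 = (1/5)(-5z**4-55z**3-265z**2-725z-750) + (6z**3+54z**2+210z+450)
  -5z**4-55z**3-265z**2-725z-750 = (-(5/6)z-5/3)(6z**3+54z**2+210z+450) + (0)
Last nonzero remainder: 6z**3+54z**2+210z+450. Dividing through by 6 gives the monic gcd z**3+9z**2+35z+75.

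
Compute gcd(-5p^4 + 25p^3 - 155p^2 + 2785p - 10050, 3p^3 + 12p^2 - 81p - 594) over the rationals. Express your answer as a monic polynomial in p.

p - 6

Repeated division with remainder:
  -5p^4 + 25p^3 - 155p^2 + 2785p - 10050 = (-(5/3)p + 15)(3p^3 + 12p^2 - 81p - 594) + (-470p^2 + 3010p - 1140)
  3p^3 + 12p^2 - 81p - 594 = (-(3/470)p - 1467/22090)(-470p^2 + 3010p - 1140) + ((246564/2209)p - 1479384/2209)
  -470p^2 + 3010p - 1140 = (-(519115/123282)p + 209855/123282)((246564/2209)p - 1479384/2209) + (0)
Last nonzero remainder: (246564/2209)p - 1479384/2209. Dividing through by 246564/2209 gives the monic gcd p - 6.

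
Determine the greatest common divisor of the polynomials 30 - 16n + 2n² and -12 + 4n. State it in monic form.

Euclidean algorithm in ℚ[n]:
  2n² - 16n + 30 = ((1/2)n - 5/2)(4n - 12) + (0)
Last nonzero remainder: 4n - 12. Dividing through by 4 gives the monic gcd n - 3.

-3 + n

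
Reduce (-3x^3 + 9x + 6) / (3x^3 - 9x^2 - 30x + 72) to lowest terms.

(-x^2 - 2x - 1)/(x^2 - x - 12)

By polynomial division,
  -3x^3 + 9x + 6 = (-1)(3x^3 - 9x^2 - 30x + 72) + (-9x^2 - 21x + 78)
  3x^3 - 9x^2 - 30x + 72 = (-(1/3)x + 16/9)(-9x^2 - 21x + 78) + ((100/3)x - 200/3)
  -9x^2 - 21x + 78 = (-(27/100)x - 117/100)((100/3)x - 200/3) + (0)
Last nonzero remainder: (100/3)x - 200/3. Dividing through by 100/3 gives the monic gcd x - 2.
Cancel x - 2 from numerator and denominator to get the reduced form.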